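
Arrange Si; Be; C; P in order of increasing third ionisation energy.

P < Si < C < Be

IE_3 is the cost of taking one more electron from the +2 cation: Si²⁺ still has 2 valence electrons; Be²⁺ is the bare [He] core; C²⁺ still has 2 valence electrons; P²⁺ still has 3 valence electrons.
Pulling an electron out of a noble-gas core costs far more than removing a remaining valence electron, so Be sits at the high end of IE_3.
Valence configurations: Si²⁺ [Ne]3s², C²⁺ [He]2s², P²⁺ [Ne]3s²3p¹.
P²⁺ loses a lone 3p electron whereas Si²⁺ must break into a filled 3s² pair, so IE_3(Si) > IE_3(P) even though P has the higher nuclear charge.
Tabulated IE_3 (kJ/mol): Si 3232, Be 14849, C 4620, P 2914.
Hence IE_3: P < Si < C < Be.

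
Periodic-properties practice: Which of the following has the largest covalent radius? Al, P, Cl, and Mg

Mg is in period 3, group 2; Al is in period 3, group 13; P is in period 3, group 15; Cl is in period 3, group 17.
Radius decreases left→right (rising Z_eff, same n) and increases top→bottom (higher n).
All lie in period 3, so atomic radius increases right to left.
The largest covalent radius among these belongs to Mg.

Mg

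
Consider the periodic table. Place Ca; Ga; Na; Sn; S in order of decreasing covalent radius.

Ca > Na > Sn > Ga > S

Na is in period 3, group 1; S is in period 3, group 16; Ca is in period 4, group 2; Ga is in period 4, group 13; Sn is in period 5, group 14.
Atomic radius shrinks across a period as nuclear charge pulls the same shell inward, and grows down a group as new shells are added.
Here both period and group differ, so the two effects have to be weighed against each other.
Ga > S: both effects reinforce here, so Ga is clearly the larger of the two.
Sn > Ga: the two effects oppose for this pair; the down-group effect wins (140 vs 124 pm).
Na > Sn: period and group pull opposite ways; the across-period shift dominates (155 vs 140 pm).
Ca > Na: period and group pull opposite ways; the down-group shift dominates (171 vs 155 pm).
For reference (pm): Na 155, S 103, Ca 171, Ga 124, Sn 140.
So from largest to smallest: Ca > Na > Sn > Ga > S.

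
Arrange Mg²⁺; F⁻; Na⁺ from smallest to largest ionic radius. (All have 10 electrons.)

Mg²⁺ < Na⁺ < F⁻

All of these have 10 electrons, so size is governed by nuclear charge alone: the more protons, the stronger the pull on the same electron cloud, and the smaller the ion.
Nuclear charges: Mg²⁺ (Z=12), Na⁺ (Z=11), F⁻ (Z=9).
Smallest to largest: Mg²⁺ < Na⁺ < F⁻.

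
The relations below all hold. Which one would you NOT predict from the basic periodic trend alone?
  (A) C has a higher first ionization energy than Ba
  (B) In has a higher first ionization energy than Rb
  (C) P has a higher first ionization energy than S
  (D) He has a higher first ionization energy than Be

The general trend: first ionization energy increases across a period and decreases down a group.
(A) C (period 2, group 14) vs Ba (period 6, group 2): the stated order agrees with the simple trend.
(B) In (period 5, group 13) vs Rb (period 5, group 1): the stated order agrees with the simple trend.
(C) P (period 3, group 15) vs S (period 3, group 16): the stated order contradicts the simple trend.
(D) He (period 1, group 18) vs Be (period 2, group 2): the stated order agrees with the simple trend.
The exception is (C): S (3p⁴) ionizes more easily than half-filled P (3p³) because the paired 3p electron in S is pushed out by e⁻–e⁻ repulsion.

(C)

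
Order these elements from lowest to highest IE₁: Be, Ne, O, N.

Be is in period 2, group 2; N is in period 2, group 15; O is in period 2, group 16; Ne is in period 2, group 18.
IE₁ increases left→right with effective nuclear charge and decreases top→bottom as the valence shell moves farther out.
All lie in period 2; the across-period trend (first ionization energy increases left to right) applies, with the exception below.
Note the exception: N has a higher first ionization energy than O, contrary to the simple trend — pairing an electron in O's 2p⁴ costs repulsion energy, so O ionizes more easily than half-filled N (2p³).
Approximate values (kJ/mol): Be 900, N 1402, O 1314, Ne 2081.
So from lowest to highest: Be < O < N < Ne.

Be < O < N < Ne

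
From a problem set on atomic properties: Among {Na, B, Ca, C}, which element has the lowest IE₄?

IE_4 is the cost of taking one more electron from the +3 cation: Na³⁺ is already 2 electrons into the core; B³⁺ is the bare [He] core; Ca³⁺ is already 1 electron into the core; C³⁺ still has 1 valence electron.
Breaking into a closed-shell core is much more expensive than removing a leftover valence electron — Ca, Na and B have the largest IE_4 here.
The numbers (kJ/mol): Na 9543, B 25026, Ca 6491, C 6223.
So the fourth ionization energies run C < Ca < Na < B.

C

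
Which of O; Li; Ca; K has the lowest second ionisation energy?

The second ionization energy removes an electron from the +1 ion. For each element: O⁺ still has 5 valence electrons; Li⁺ is the bare [He] core; Ca⁺ still has 1 valence electron; K⁺ is the bare [Ar] core.
Usually core removal costs more than valence removal, but here the competition is close: a tightly held n=2 valence electron can cost more to remove than an n=3 core electron, so the actual values have to decide it.
Valence configurations: O⁺ [He]2s²2p³, Ca⁺ [Ar]4s¹.
Tabulated IE_2 (kJ/mol): O 3388, Li 7298, Ca 1145, K 3052.
Hence IE_2: Ca < K < O < Li.

Ca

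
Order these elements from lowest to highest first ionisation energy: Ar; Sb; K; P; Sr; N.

K, Sr, Sb, P, N, Ar

N is in period 2, group 15; P is in period 3, group 15; Ar is in period 3, group 18; K is in period 4, group 1; Sr is in period 5, group 2; Sb is in period 5, group 15.
IE₁ increases left→right with effective nuclear charge and decreases top→bottom as the valence shell moves farther out.
These span different periods and groups, so the two trends combine.
Sr > K: period and group pull opposite ways; the across-period shift dominates (550 vs 419 kJ/mol).
Sb > Sr: Sb lies to the right of Sr in period 5, so the across-period effect alone puts Sb higher.
P > Sb: P sits above Sb in group 15, so the down-group effect alone puts P higher.
N > P: they share group 15; the group trend gives N the larger value.
Ar > N: the two effects oppose for this pair; the across-period effect wins (1521 vs 1402 kJ/mol).
Approximate values (kJ/mol): N 1402, P 1012, Ar 1521, K 419, Sr 550, Sb 831.
So from lowest to highest: K < Sr < Sb < P < N < Ar.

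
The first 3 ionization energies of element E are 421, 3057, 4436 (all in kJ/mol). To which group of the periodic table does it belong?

Group 1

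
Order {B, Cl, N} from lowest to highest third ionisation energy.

B < Cl < N

Consider each +2 ion: B²⁺ still has 1 valence electron; Cl²⁺ still has 5 valence electrons; N²⁺ still has 3 valence electrons.
All are still removing valence electrons, so compare the +2 ions as you would atoms: IE_3 generally rises across a period (higher Z_eff) and falls down a group (larger shell), subject to the usual subshell exceptions.
Valence configurations: B²⁺ [He]2s¹, Cl²⁺ [Ne]3s²3p³, N²⁺ [He]2s²2p¹.
Approximate IE_3 values (kJ/mol): B 3660, Cl 3822, N 4578.
So the third ionization energies run B < Cl < N.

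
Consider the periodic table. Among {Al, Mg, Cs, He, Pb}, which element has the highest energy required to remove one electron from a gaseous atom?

First ionization energy rises across a period (greater Z_eff holds electrons more tightly) and falls down a group (valence electrons are farther from the nucleus).
Here both period and group differ, so the two effects have to be weighed against each other.
Al > Cs: relative to Cs, both the across-period and down-group shifts push Al's first ionization energy up.
Pb > Al: the two effects oppose for this pair; the across-period effect wins (716 vs 578 kJ/mol).
Mg > Pb: period and group pull opposite ways; the down-group shift dominates (738 vs 716 kJ/mol).
He > Mg: both effects reinforce here, so He is clearly the higher of the two.
Note the exception: Mg has a higher first ionization energy than Al, contrary to the simple trend — Al's single 3p electron is easier to remove than one from Mg's filled 3s².
For reference (kJ/mol): He 2372, Mg 738, Al 578, Cs 376, Pb 716.
The highest energy required to remove one electron from a gaseous atom among these belongs to He.

He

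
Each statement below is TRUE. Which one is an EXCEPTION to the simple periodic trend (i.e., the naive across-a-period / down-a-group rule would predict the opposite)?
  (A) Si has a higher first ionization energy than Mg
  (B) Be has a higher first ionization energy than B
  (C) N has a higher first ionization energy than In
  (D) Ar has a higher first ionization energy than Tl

(B)

The general trend: first ionization energy increases across a period and decreases down a group.
(A) Si (period 3, group 14) vs Mg (period 3, group 2): the stated order agrees with the simple trend.
(B) Be (period 2, group 2) vs B (period 2, group 13): the stated order contradicts the simple trend.
(C) N (period 2, group 15) vs In (period 5, group 13): the stated order agrees with the simple trend.
(D) Ar (period 3, group 18) vs Tl (period 6, group 13): the stated order agrees with the simple trend.
The exception is (B): removing B's lone 2p electron is easier than breaking Be's filled 2s².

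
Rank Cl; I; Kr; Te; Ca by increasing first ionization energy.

Cl is in period 3, group 17; Ca is in period 4, group 2; Kr is in period 4, group 18; Te is in period 5, group 16; I is in period 5, group 17.
IE₁ increases left→right with effective nuclear charge and decreases top→bottom as the valence shell moves farther out.
These span different periods and groups, so the two trends combine.
Te > Ca: period and group pull opposite ways; the across-period shift dominates (869 vs 590 kJ/mol).
I > Te: I lies to the right of Te in period 5, so the across-period effect alone puts I higher.
Cl > I: they share group 17; the group trend gives Cl the larger value.
Kr > Cl: the two effects oppose for this pair; the across-period effect wins (1351 vs 1251 kJ/mol).
For reference (kJ/mol): Cl 1251, Ca 590, Kr 1351, Te 869, I 1008.
So from lowest to highest: Ca < Te < I < Cl < Kr.

Ca < Te < I < Cl < Kr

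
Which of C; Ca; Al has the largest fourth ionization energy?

The fourth ionization energy removes an electron from the +3 ion. For each element: C³⁺ still has 1 valence electron; Ca³⁺ is already 1 electron into the core; Al³⁺ is the bare [Ne] core.
Pulling an electron out of a noble-gas core costs far more than removing a remaining valence electron, so Ca and Al sit at the high end of IE_4.
Tabulated IE_4 (kJ/mol): C 6223, Ca 6491, Al 11577.
Putting it together, IE_4: C < Ca < Al.

Al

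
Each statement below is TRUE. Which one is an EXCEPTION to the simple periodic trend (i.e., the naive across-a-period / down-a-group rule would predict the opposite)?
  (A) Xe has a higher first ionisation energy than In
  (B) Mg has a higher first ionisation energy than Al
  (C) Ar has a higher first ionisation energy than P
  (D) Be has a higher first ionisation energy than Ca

The general trend: first ionisation energy increases across a period and decreases down a group.
(A) Xe (period 5, group 18) vs In (period 5, group 13): the stated order agrees with the simple trend.
(B) Mg (period 3, group 2) vs Al (period 3, group 13): the stated order contradicts the simple trend.
(C) Ar (period 3, group 18) vs P (period 3, group 15): the stated order agrees with the simple trend.
(D) Be (period 2, group 2) vs Ca (period 4, group 2): the stated order agrees with the simple trend.
The exception is (B): Al's single 3p electron is easier to remove than one from Mg's filled 3s².

(B)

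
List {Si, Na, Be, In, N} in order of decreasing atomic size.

Na > In > Si > Be > N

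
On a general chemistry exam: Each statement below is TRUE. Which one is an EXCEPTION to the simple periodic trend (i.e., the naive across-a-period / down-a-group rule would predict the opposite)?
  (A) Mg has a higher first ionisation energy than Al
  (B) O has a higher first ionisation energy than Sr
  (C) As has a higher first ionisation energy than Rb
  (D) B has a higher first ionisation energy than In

The general trend: first ionisation energy increases across a period and decreases down a group.
(A) Mg (period 3, group 2) vs Al (period 3, group 13): the stated order contradicts the simple trend.
(B) O (period 2, group 16) vs Sr (period 5, group 2): the stated order agrees with the simple trend.
(C) As (period 4, group 15) vs Rb (period 5, group 1): the stated order agrees with the simple trend.
(D) B (period 2, group 13) vs In (period 5, group 13): the stated order agrees with the simple trend.
The exception is (A): Al's single 3p electron is easier to remove than one from Mg's filled 3s².

(A)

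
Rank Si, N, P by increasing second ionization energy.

Si < P < N

IE_2 is the cost of taking one more electron from the +1 cation: Si⁺ still has 3 valence electrons; N⁺ still has 4 valence electrons; P⁺ still has 4 valence electrons.
All are still removing valence electrons, so compare the +1 ions as you would atoms: IE_2 generally rises across a period (higher Z_eff) and falls down a group (larger shell), subject to the usual subshell exceptions.
Valence configurations: Si⁺ [Ne]3s²3p¹, N⁺ [He]2s²2p², P⁺ [Ne]3s²3p².
Tabulated IE_2 (kJ/mol): Si 1577, N 2856, P 1907.
Putting it together, IE_2: Si < P < N.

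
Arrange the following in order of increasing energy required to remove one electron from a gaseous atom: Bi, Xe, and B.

Bi, B, Xe

B is in period 2, group 13; Xe is in period 5, group 18; Bi is in period 6, group 15.
Across a period the outer electron is held more tightly (higher IE₁); down a group it sits in a higher shell, more shielded, and comes off more easily.
Here both period and group differ, so the two effects have to be weighed against each other.
B > Bi: period and group pull opposite ways; the down-group shift dominates (801 vs 703 kJ/mol).
Xe > B: period and group pull opposite ways; the across-period shift dominates (1170 vs 801 kJ/mol).
For reference (kJ/mol): B 801, Xe 1170, Bi 703.
So from lowest to highest: Bi < B < Xe.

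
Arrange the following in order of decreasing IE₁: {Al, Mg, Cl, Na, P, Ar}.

First ionization energy rises across a period (greater Z_eff holds electrons more tightly) and falls down a group (valence electrons are farther from the nucleus).
All lie in period 3; the across-period trend (first ionization energy increases left to right) applies, with the exception below.
Note the exception: Mg has a higher first ionization energy than Al, contrary to the simple trend — Al's single 3p electron is easier to remove than one from Mg's filled 3s².
Approximate values (kJ/mol): Na 496, Mg 738, Al 578, P 1012, Cl 1251, Ar 1521.
So from highest to lowest: Ar > Cl > P > Mg > Al > Na.

Ar > Cl > P > Mg > Al > Na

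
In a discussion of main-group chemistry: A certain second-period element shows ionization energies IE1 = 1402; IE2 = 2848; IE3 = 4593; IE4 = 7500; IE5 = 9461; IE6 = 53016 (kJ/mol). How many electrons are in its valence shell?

Look for the largest jump between consecutive ionization energies: IE6/IE5 ≈ 5.6, far larger than any earlier ratio.
That jump marks the point where a core electron is being removed. So the atom has 5 valence electrons.

5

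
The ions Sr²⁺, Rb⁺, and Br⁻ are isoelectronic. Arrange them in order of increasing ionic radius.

All of these have 36 electrons, so size is governed by nuclear charge alone: the more protons, the stronger the pull on the same electron cloud, and the smaller the ion.
Nuclear charges: Sr²⁺ (Z=38), Rb⁺ (Z=37), Br⁻ (Z=35).
Smallest to largest: Sr²⁺ < Rb⁺ < Br⁻.

Sr²⁺, Rb⁺, Br⁻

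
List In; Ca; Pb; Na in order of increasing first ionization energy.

Na, In, Ca, Pb

Na is in period 3, group 1; Ca is in period 4, group 2; In is in period 5, group 13; Pb is in period 6, group 14.
First ionization energy rises across a period (greater Z_eff holds electrons more tightly) and falls down a group (valence electrons are farther from the nucleus).
These sit on a diagonal, where the across-period and down-group effects partly cancel.
In > Na: period and group pull opposite ways; the across-period shift dominates (558 vs 496 kJ/mol).
Ca > In: period and group pull opposite ways; the down-group shift dominates (590 vs 558 kJ/mol).
Pb > Ca: the two effects oppose for this pair; the across-period effect wins (716 vs 590 kJ/mol).
Tabulated first ionization energy (kJ/mol): Na 496, Ca 590, In 558, Pb 716.
So from lowest to highest: Na < In < Ca < Pb.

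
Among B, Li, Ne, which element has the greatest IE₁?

Removing the outermost electron gets harder across a period and easier down a group.
All lie in period 2, so first ionization energy increases left to right.
The greatest IE₁ among these belongs to Ne.

Ne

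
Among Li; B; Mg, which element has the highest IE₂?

Li

Consider each +1 ion: Li⁺ is the bare [He] core; B⁺ still has 2 valence electrons; Mg⁺ still has 1 valence electron.
Core electrons are held far more tightly than valence electrons, so Li tops the IE_2 order.
Valence configurations: B⁺ [He]2s², Mg⁺ [Ne]3s¹.
The numbers (kJ/mol): Li 7298, B 2427, Mg 1451.
Putting it together, IE_2: Mg < B < Li.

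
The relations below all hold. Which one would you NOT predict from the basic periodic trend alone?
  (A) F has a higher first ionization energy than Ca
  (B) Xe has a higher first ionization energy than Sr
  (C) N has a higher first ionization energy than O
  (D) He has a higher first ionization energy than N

The general trend: first ionization energy increases across a period and decreases down a group.
(A) F (period 2, group 17) vs Ca (period 4, group 2): the stated order agrees with the simple trend.
(B) Xe (period 5, group 18) vs Sr (period 5, group 2): the stated order agrees with the simple trend.
(C) N (period 2, group 15) vs O (period 2, group 16): the stated order contradicts the simple trend.
(D) He (period 1, group 18) vs N (period 2, group 15): the stated order agrees with the simple trend.
The exception is (C): pairing an electron in O's 2p⁴ costs repulsion energy, so O ionizes more easily than half-filled N (2p³).

(C)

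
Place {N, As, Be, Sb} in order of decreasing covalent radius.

Moving right in a period, electrons are added to the same shell under a stronger nuclear pull, so atoms get smaller; moving down, a new shell is opened and atoms get larger.
These span different periods and groups, so the two trends combine.
Be > N: both are in period 2; the period trend gives Be the larger value.
As > Be: period and group pull opposite ways; the down-group shift dominates (121 vs 102 pm).
Sb > As: they share group 15; the group trend gives Sb the larger value.
For reference (pm): Be 102, N 71, As 121, Sb 140.
So from largest to smallest: Sb > As > Be > N.

Sb > As > Be > N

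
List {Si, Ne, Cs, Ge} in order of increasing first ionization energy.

Ne is in period 2, group 18; Si is in period 3, group 14; Ge is in period 4, group 14; Cs is in period 6, group 1.
Removing the outermost electron gets harder across a period and easier down a group.
Here both period and group differ, so the two effects have to be weighed against each other.
Ge > Cs: relative to Cs, both the across-period and down-group shifts push Ge's first ionization energy up.
Si > Ge: they share group 14; the group trend gives Si the larger value.
Ne > Si: both effects reinforce here, so Ne is clearly the higher of the two.
Tabulated first ionization energy (kJ/mol): Ne 2081, Si 786, Ge 762, Cs 376.
So from lowest to highest: Cs < Ge < Si < Ne.

Cs < Ge < Si < Ne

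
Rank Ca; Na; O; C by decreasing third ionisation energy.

IE_3 is the cost of taking one more electron from the +2 cation: Ca²⁺ is the bare [Ar] core; Na²⁺ is already 1 electron into the core; O²⁺ still has 4 valence electrons; C²⁺ still has 2 valence electrons.
Usually core removal costs more than valence removal, but here the competition is close: a tightly held n=2 valence electron can cost more to remove than an n=3 core electron, so the actual values have to decide it.
Valence configurations: O²⁺ [He]2s²2p², C²⁺ [He]2s².
The numbers (kJ/mol): Ca 4912, Na 6910, O 5300, C 4620.
Putting it together, IE_3: C < Ca < O < Na.

Na > O > Ca > C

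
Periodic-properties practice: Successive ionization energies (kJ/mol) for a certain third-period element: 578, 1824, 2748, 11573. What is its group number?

Group 13

Look for the largest jump between consecutive ionization energies: IE4/IE3 ≈ 4.2, far larger than any earlier ratio.
That jump marks the point where a core electron is being removed. So the atom has 3 valence electrons.
A main-group element with 3 valence electrons is in group 13.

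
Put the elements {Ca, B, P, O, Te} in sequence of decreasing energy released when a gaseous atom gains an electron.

Te > O > P > B > Ca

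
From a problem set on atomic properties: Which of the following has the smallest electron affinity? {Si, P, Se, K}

K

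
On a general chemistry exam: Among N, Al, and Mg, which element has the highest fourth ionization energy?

Al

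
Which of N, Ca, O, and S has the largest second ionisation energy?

O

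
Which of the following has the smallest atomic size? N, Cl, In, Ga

N is in period 2, group 15; Cl is in period 3, group 17; Ga is in period 4, group 13; In is in period 5, group 13.
Across a period the added protons contract the valence shell; down a group each new principal shell makes the atom larger.
Here both period and group differ, so the two effects have to be weighed against each other.
Cl > N: period and group pull opposite ways; the down-group shift dominates (99 vs 71 pm).
Ga > Cl: relative to Cl, both the across-period and down-group shifts push Ga's atomic radius up.
In > Ga: they share group 13; the group trend gives In the larger value.
Approximate values (pm): N 71, Cl 99, Ga 124, In 142.
The smallest atomic size among these belongs to N.

N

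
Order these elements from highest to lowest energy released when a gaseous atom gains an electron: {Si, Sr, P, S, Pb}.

S, Si, P, Pb, Sr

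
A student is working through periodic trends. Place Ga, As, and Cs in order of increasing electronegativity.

Ga is in period 4, group 13; As is in period 4, group 15; Cs is in period 6, group 1.
Electronegativity increases across a period and decreases down a group, tracking effective nuclear charge and atomic size.
Here both period and group differ, so the two effects have to be weighed against each other.
Ga > Cs: relative to Cs, both the across-period and down-group shifts push Ga's electronegativity up.
As > Ga: As lies to the right of Ga in period 4, so the across-period effect alone puts As higher.
Tabulated electronegativity (Pauling): Ga 1.81, As 2.18, Cs 0.79.
So from lowest to highest: Cs < Ga < As.

Cs, Ga, As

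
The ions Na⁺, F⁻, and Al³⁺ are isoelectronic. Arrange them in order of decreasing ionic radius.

All of these have 10 electrons, so size is governed by nuclear charge alone: the more protons, the stronger the pull on the same electron cloud, and the smaller the ion.
Nuclear charges: Al³⁺ (Z=13), Na⁺ (Z=11), F⁻ (Z=9).
Largest to smallest: F⁻ > Na⁺ > Al³⁺.

F⁻, Na⁺, Al³⁺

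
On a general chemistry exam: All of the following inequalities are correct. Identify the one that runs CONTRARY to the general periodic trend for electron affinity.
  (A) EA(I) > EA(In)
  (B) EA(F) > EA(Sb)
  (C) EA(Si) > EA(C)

(C)

The general trend: electron affinity increases across a period and decreases down a group.
(A) I (period 5, group 17) vs In (period 5, group 13): the stated order agrees with the simple trend.
(B) F (period 2, group 17) vs Sb (period 5, group 15): the stated order agrees with the simple trend.
(C) Si (period 3, group 14) vs C (period 2, group 14): the stated order contradicts the simple trend.
The exception is (C): Si's larger, more diffuse 3p orbitals accept an added electron slightly more readily than C's compact 2p.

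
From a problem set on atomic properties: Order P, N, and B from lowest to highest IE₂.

P < B < N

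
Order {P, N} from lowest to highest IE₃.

After 2 electrons have been removed, what remains? P²⁺ still has 3 valence electrons; N²⁺ still has 3 valence electrons.
All are still removing valence electrons, so compare the +2 ions as you would atoms: IE_3 generally rises across a period (higher Z_eff) and falls down a group (larger shell), subject to the usual subshell exceptions.
Valence configurations: P²⁺ [Ne]3s²3p¹, N²⁺ [He]2s²2p¹.
Tabulated IE_3 (kJ/mol): P 2914, N 4578.
Hence IE_3: P < N.

P < N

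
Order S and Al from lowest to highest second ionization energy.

Al < S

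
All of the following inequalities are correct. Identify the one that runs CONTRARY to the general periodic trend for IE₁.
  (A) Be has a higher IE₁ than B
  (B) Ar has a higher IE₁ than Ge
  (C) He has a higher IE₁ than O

The general trend: IE₁ increases across a period and decreases down a group.
(A) Be (period 2, group 2) vs B (period 2, group 13): the stated order contradicts the simple trend.
(B) Ar (period 3, group 18) vs Ge (period 4, group 14): the stated order agrees with the simple trend.
(C) He (period 1, group 18) vs O (period 2, group 16): the stated order agrees with the simple trend.
The exception is (A): removing B's lone 2p electron is easier than breaking Be's filled 2s².

(A)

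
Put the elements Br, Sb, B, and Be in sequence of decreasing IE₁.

Be is in period 2, group 2; B is in period 2, group 13; Br is in period 4, group 17; Sb is in period 5, group 15.
IE₁ increases left→right with effective nuclear charge and decreases top→bottom as the valence shell moves farther out.
Here both period and group differ, so the two effects have to be weighed against each other.
Sb > B: the two effects oppose for this pair; the across-period effect wins (831 vs 801 kJ/mol).
Be > Sb: period and group pull opposite ways; the down-group shift dominates (900 vs 831 kJ/mol).
Br > Be: period and group pull opposite ways; the across-period shift dominates (1140 vs 900 kJ/mol).
Note the exception: Be has a higher first ionization energy than B, contrary to the simple trend — removing B's lone 2p electron is easier than breaking Be's filled 2s².
Tabulated first ionization energy (kJ/mol): Be 900, B 801, Br 1140, Sb 831.
So from highest to lowest: Br > Be > Sb > B.

Br, Be, Sb, B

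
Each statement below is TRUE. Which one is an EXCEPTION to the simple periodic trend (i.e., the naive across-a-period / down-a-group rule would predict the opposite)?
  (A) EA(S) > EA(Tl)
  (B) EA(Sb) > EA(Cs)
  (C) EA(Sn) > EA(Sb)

(C)

The general trend: electron affinity increases across a period and decreases down a group.
(A) S (period 3, group 16) vs Tl (period 6, group 13): the stated order agrees with the simple trend.
(B) Sb (period 5, group 15) vs Cs (period 6, group 1): the stated order agrees with the simple trend.
(C) Sn (period 5, group 14) vs Sb (period 5, group 15): the stated order contradicts the simple trend.
The exception is (C): adding an electron to Sb's half-filled 5p³ is unfavourable, so Sn has the more exothermic EA.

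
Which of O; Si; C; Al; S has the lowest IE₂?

Si

After 1 electron has been removed, what remains? O⁺ still has 5 valence electrons; Si⁺ still has 3 valence electrons; C⁺ still has 3 valence electrons; Al⁺ still has 2 valence electrons; S⁺ still has 5 valence electrons.
All are still removing valence electrons, so compare the +1 ions as you would atoms: IE_2 generally rises across a period (higher Z_eff) and falls down a group (larger shell), subject to the usual subshell exceptions.
Valence configurations: O⁺ [He]2s²2p³, Si⁺ [Ne]3s²3p¹, C⁺ [He]2s²2p¹, Al⁺ [Ne]3s², S⁺ [Ne]3s²3p³.
Si⁺ loses a lone 3p electron whereas Al⁺ must break into a filled 3s² pair, so IE_2(Al) > IE_2(Si) even though Si has the higher nuclear charge.
Tabulated IE_2 (kJ/mol): O 3388, Si 1577, C 2353, Al 1817, S 2252.
Hence IE_2: Si < Al < S < C < O.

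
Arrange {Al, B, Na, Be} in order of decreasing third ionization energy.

IE_3 is the cost of taking one more electron from the +2 cation: Al²⁺ still has 1 valence electron; B²⁺ still has 1 valence electron; Na²⁺ is already 1 electron into the core; Be²⁺ is the bare [He] core.
Breaking into a closed-shell core is much more expensive than removing a leftover valence electron — Na and Be have the largest IE_3 here.
Valence configurations: Al²⁺ [Ne]3s¹, B²⁺ [He]2s¹.
The numbers (kJ/mol): Al 2745, B 3660, Na 6910, Be 14849.
Overall IE_3 order: Al < B < Na < Be.

Be > Na > B > Al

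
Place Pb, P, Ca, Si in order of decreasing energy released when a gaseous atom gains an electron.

Adding an electron releases more energy for atoms nearer the top right (short of the noble gases).
Neither a single period nor a single group — weigh both effects.
Pb > Ca: the two effects oppose for this pair; the across-period effect wins (35 vs 2 kJ/mol).
P > Pb: both effects reinforce here, so P is clearly the higher of the two.
Si > P: this pair runs against the simple trend — see the exception note.
Note the exception: Si has a higher electron affinity than P, contrary to the simple trend — adding an electron to P's half-filled 3p³ is unfavourable, so Si (3p²) has the more exothermic EA.
Approximate values (kJ/mol): Si 134, P 72, Ca 2, Pb 35.
So from highest to lowest: Si > P > Pb > Ca.

Si > P > Pb > Ca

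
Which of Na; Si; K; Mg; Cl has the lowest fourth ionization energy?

Si

IE_4 is the cost of taking one more electron from the +3 cation: Na³⁺ is already 2 electrons into the core; Si³⁺ still has 1 valence electron; K³⁺ is already 2 electrons into the core; Mg³⁺ is already 1 electron into the core; Cl³⁺ still has 4 valence electrons.
Breaking into a closed-shell core is much more expensive than removing a leftover valence electron — K, Na and Mg have the largest IE_4 here.
Valence configurations: Si³⁺ [Ne]3s¹, Cl³⁺ [Ne]3s²3p².
Approximate IE_4 values (kJ/mol): Na 9543, Si 4356, K 5877, Mg 10543, Cl 5159.
Putting it together, IE_4: Si < Cl < K < Na < Mg.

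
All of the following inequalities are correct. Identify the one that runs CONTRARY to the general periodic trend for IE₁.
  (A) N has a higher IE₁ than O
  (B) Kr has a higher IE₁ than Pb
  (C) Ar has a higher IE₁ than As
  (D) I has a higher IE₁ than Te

The general trend: IE₁ increases across a period and decreases down a group.
(A) N (period 2, group 15) vs O (period 2, group 16): the stated order contradicts the simple trend.
(B) Kr (period 4, group 18) vs Pb (period 6, group 14): the stated order agrees with the simple trend.
(C) Ar (period 3, group 18) vs As (period 4, group 15): the stated order agrees with the simple trend.
(D) I (period 5, group 17) vs Te (period 5, group 16): the stated order agrees with the simple trend.
The exception is (A): pairing an electron in O's 2p⁴ costs repulsion energy, so O ionizes more easily than half-filled N (2p³).

(A)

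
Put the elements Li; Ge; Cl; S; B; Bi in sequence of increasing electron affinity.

B < Li < Bi < Ge < S < Cl

Li is in period 2, group 1; B is in period 2, group 13; S is in period 3, group 16; Cl is in period 3, group 17; Ge is in period 4, group 14; Bi is in period 6, group 15.
Electron affinity generally becomes more exothermic across a period toward the halogens and less exothermic down a group.
Neither a single period nor a single group — weigh both effects.
Li > B: this pair runs against the simple trend — see the exception note.
Bi > Li: the two effects oppose for this pair; the across-period effect wins (91 vs 60 kJ/mol).
Ge > Bi: the two effects oppose for this pair; the down-group effect wins (119 vs 91 kJ/mol).
S > Ge: relative to Ge, both the across-period and down-group shifts push S's electron affinity up.
Cl > S: both are in period 3; the period trend gives Cl the larger value.
Note the exception: Li has a higher electron affinity than B, contrary to the simple trend — B's ns²np¹ configuration gives only a small electron affinity — the sparsely filled np subshell binds an added electron weakly.
For reference (kJ/mol): Li 60, B 27, S 200, Cl 349, Ge 119, Bi 91.
So from lowest to highest: B < Li < Bi < Ge < S < Cl.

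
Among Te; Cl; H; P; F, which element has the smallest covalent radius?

H is in period 1, group 1; F is in period 2, group 17; P is in period 3, group 15; Cl is in period 3, group 17; Te is in period 5, group 16.
Atomic radius shrinks across a period as nuclear charge pulls the same shell inward, and grows down a group as new shells are added.
Here both period and group differ, so the two effects have to be weighed against each other.
F > H: period and group pull opposite ways; the down-group shift dominates (64 vs 32 pm).
Cl > F: Cl sits below F in group 17, so the down-group effect alone puts Cl larger.
P > Cl: both are in period 3; the period trend gives P the larger value.
Te > P: period and group pull opposite ways; the down-group shift dominates (136 vs 111 pm).
For reference (pm): H 32, F 64, P 111, Cl 99, Te 136.
The smallest covalent radius among these belongs to H.

H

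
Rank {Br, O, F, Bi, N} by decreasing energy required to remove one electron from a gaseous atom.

IE₁ increases left→right with effective nuclear charge and decreases top→bottom as the valence shell moves farther out.
Here both period and group differ, so the two effects have to be weighed against each other.
Br > Bi: both effects reinforce here, so Br is clearly the higher of the two.
O > Br: the two effects oppose for this pair; the down-group effect wins (1314 vs 1140 kJ/mol).
N > O: this pair runs against the simple trend — see the exception note.
F > N: both are in period 2; the period trend gives F the larger value.
Note the exception: N has a higher first ionization energy than O, contrary to the simple trend — pairing an electron in O's 2p⁴ costs repulsion energy, so O ionizes more easily than half-filled N (2p³).
For reference (kJ/mol): N 1402, O 1314, F 1681, Br 1140, Bi 703.
So from highest to lowest: F > N > O > Br > Bi.

F > N > O > Br > Bi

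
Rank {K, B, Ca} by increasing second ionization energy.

Consider each +1 ion: K⁺ is the bare [Ar] core; B⁺ still has 2 valence electrons; Ca⁺ still has 1 valence electron.
Core electrons are held far more tightly than valence electrons, so K tops the IE_2 order.
Valence configurations: B⁺ [He]2s², Ca⁺ [Ar]4s¹.
Approximate IE_2 values (kJ/mol): K 3052, B 2427, Ca 1145.
Putting it together, IE_2: Ca < B < K.

Ca < B < K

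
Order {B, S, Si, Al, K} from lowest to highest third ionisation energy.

Al < Si < S < B < K

The third ionization energy removes an electron from the +2 ion. For each element: B²⁺ still has 1 valence electron; S²⁺ still has 4 valence electrons; Si²⁺ still has 2 valence electrons; Al²⁺ still has 1 valence electron; K²⁺ is already 1 electron into the core.
Pulling an electron out of a noble-gas core costs far more than removing a remaining valence electron, so K sits at the high end of IE_3.
Valence configurations: B²⁺ [He]2s¹, S²⁺ [Ne]3s²3p², Si²⁺ [Ne]3s², Al²⁺ [Ne]3s¹.
Approximate IE_3 values (kJ/mol): B 3660, S 3357, Si 3232, Al 2745, K 4420.
So the third ionization energies run Al < Si < S < B < K.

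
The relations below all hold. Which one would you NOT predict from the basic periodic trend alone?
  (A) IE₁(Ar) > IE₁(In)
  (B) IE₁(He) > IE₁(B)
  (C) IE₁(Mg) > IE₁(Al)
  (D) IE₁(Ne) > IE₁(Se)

The general trend: IE₁ increases across a period and decreases down a group.
(A) Ar (period 3, group 18) vs In (period 5, group 13): the stated order agrees with the simple trend.
(B) He (period 1, group 18) vs B (period 2, group 13): the stated order agrees with the simple trend.
(C) Mg (period 3, group 2) vs Al (period 3, group 13): the stated order contradicts the simple trend.
(D) Ne (period 2, group 18) vs Se (period 4, group 16): the stated order agrees with the simple trend.
The exception is (C): Al's single 3p electron is easier to remove than one from Mg's filled 3s².

(C)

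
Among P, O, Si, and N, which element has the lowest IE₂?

Consider each +1 ion: P⁺ still has 4 valence electrons; O⁺ still has 5 valence electrons; Si⁺ still has 3 valence electrons; N⁺ still has 4 valence electrons.
All are still removing valence electrons, so compare the +1 ions as you would atoms: IE_2 generally rises across a period (higher Z_eff) and falls down a group (larger shell), subject to the usual subshell exceptions.
Valence configurations: P⁺ [Ne]3s²3p², O⁺ [He]2s²2p³, Si⁺ [Ne]3s²3p¹, N⁺ [He]2s²2p².
Tabulated IE_2 (kJ/mol): P 1907, O 3388, Si 1577, N 2856.
Putting it together, IE_2: Si < P < N < O.

Si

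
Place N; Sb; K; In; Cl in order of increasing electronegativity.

Electronegativity increases across a period and decreases down a group, tracking effective nuclear charge and atomic size.
Neither a single period nor a single group — weigh both effects.
In > K: the two effects oppose for this pair; the across-period effect wins (1.78 vs 0.82).
Sb > In: both are in period 5; the period trend gives Sb the larger value.
N > Sb: N sits above Sb in group 15, so the down-group effect alone puts N higher.
Cl > N: the two effects oppose for this pair; the across-period effect wins (3.16 vs 3.04).
Approximate values (Pauling): N 3.04, Cl 3.16, K 0.82, In 1.78, Sb 2.05.
So from lowest to highest: K < In < Sb < N < Cl.

K, In, Sb, N, Cl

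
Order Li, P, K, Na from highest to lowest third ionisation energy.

After 2 electrons have been removed, what remains? Li²⁺ is already 1 electron into the core; P²⁺ still has 3 valence electrons; K²⁺ is already 1 electron into the core; Na²⁺ is already 1 electron into the core.
Breaking into a closed-shell core is much more expensive than removing a leftover valence electron — K, Na and Li have the largest IE_3 here.
Tabulated IE_3 (kJ/mol): Li 11815, P 2914, K 4420, Na 6910.
So the third ionization energies run P < K < Na < Li.

Li > Na > K > P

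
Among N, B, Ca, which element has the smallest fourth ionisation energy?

After 3 electrons have been removed, what remains? N³⁺ still has 2 valence electrons; B³⁺ is the bare [He] core; Ca³⁺ is already 1 electron into the core.
Usually core removal costs more than valence removal, but here the competition is close: a tightly held n=2 valence electron can cost more to remove than an n=3 core electron, so the actual values have to decide it.
Approximate IE_4 values (kJ/mol): N 7475, B 25026, Ca 6491.
Overall IE_4 order: Ca < N < B.

Ca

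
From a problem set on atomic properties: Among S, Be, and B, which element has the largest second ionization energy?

IE_2 is the cost of taking one more electron from the +1 cation: S⁺ still has 5 valence electrons; Be⁺ still has 1 valence electron; B⁺ still has 2 valence electrons.
All are still removing valence electrons, so compare the +1 ions as you would atoms: IE_2 generally rises across a period (higher Z_eff) and falls down a group (larger shell), subject to the usual subshell exceptions.
Valence configurations: S⁺ [Ne]3s²3p³, Be⁺ [He]2s¹, B⁺ [He]2s².
Tabulated IE_2 (kJ/mol): S 2252, Be 1757, B 2427.
So the second ionization energies run Be < S < B.

B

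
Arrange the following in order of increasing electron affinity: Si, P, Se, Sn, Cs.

Cs, P, Sn, Si, Se

Atoms with high Z_eff and room in the valence shell (especially the halogens) have the most exothermic electron affinities.
Neither a single period nor a single group — weigh both effects.
P > Cs: relative to Cs, both the across-period and down-group shifts push P's electron affinity up.
Sn > P: this pair runs against the simple trend — see the exception note.
Si > Sn: they share group 14; the group trend gives Si the larger value.
Se > Si: the two effects oppose for this pair; the across-period effect wins (195 vs 134 kJ/mol).
Note the exception: Sn has a higher electron affinity than P, contrary to the simple trend — adding an electron to P's half-filled np³ subshell costs electron-pairing energy.
Note the exception: Si has a higher electron affinity than P, contrary to the simple trend — adding an electron to P's half-filled 3p³ is unfavourable, so Si (3p²) has the more exothermic EA.
Approximate values (kJ/mol): Si 134, P 72, Se 195, Sn 107, Cs 46.
So from lowest to highest: Cs < P < Sn < Si < Se.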